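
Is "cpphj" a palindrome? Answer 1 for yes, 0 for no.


Input: cpphj
Reversed: jhppc
  Compare pos 0 ('c') with pos 4 ('j'): MISMATCH
  Compare pos 1 ('p') with pos 3 ('h'): MISMATCH
Result: not a palindrome

0


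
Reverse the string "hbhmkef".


Input: hbhmkef
Reading characters right to left:
  Position 6: 'f'
  Position 5: 'e'
  Position 4: 'k'
  Position 3: 'm'
  Position 2: 'h'
  Position 1: 'b'
  Position 0: 'h'
Reversed: fekmhbh

fekmhbh


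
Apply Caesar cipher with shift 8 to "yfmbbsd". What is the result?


Caesar cipher: shift "yfmbbsd" by 8
  'y' (pos 24) + 8 = pos 6 = 'g'
  'f' (pos 5) + 8 = pos 13 = 'n'
  'm' (pos 12) + 8 = pos 20 = 'u'
  'b' (pos 1) + 8 = pos 9 = 'j'
  'b' (pos 1) + 8 = pos 9 = 'j'
  's' (pos 18) + 8 = pos 0 = 'a'
  'd' (pos 3) + 8 = pos 11 = 'l'
Result: gnujjal

gnujjal


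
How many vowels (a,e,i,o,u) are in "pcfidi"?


Input: pcfidi
Checking each character:
  'p' at position 0: consonant
  'c' at position 1: consonant
  'f' at position 2: consonant
  'i' at position 3: vowel (running total: 1)
  'd' at position 4: consonant
  'i' at position 5: vowel (running total: 2)
Total vowels: 2

2


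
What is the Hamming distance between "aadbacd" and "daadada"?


Comparing "aadbacd" and "daadada" position by position:
  Position 0: 'a' vs 'd' => differ
  Position 1: 'a' vs 'a' => same
  Position 2: 'd' vs 'a' => differ
  Position 3: 'b' vs 'd' => differ
  Position 4: 'a' vs 'a' => same
  Position 5: 'c' vs 'd' => differ
  Position 6: 'd' vs 'a' => differ
Total differences (Hamming distance): 5

5


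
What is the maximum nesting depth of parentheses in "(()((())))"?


Input: "(()((())))"
Tracking depth:
  Position 0 '(': depth becomes 1
  Position 1 '(': depth becomes 2
  Position 2 ')': depth becomes 1
  Position 3 '(': depth becomes 2
  Position 4 '(': depth becomes 3
  Position 5 '(': depth becomes 4
  Position 6 ')': depth becomes 3
  Position 7 ')': depth becomes 2
  Position 8 ')': depth becomes 1
  Position 9 ')': depth becomes 0
Maximum depth reached: 4

4


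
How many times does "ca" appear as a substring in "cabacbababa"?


Searching for "ca" in "cabacbababa"
Scanning each position:
  Position 0: "ca" => MATCH
  Position 1: "ab" => no
  Position 2: "ba" => no
  Position 3: "ac" => no
  Position 4: "cb" => no
  Position 5: "ba" => no
  Position 6: "ab" => no
  Position 7: "ba" => no
  Position 8: "ab" => no
  Position 9: "ba" => no
Total occurrences: 1

1


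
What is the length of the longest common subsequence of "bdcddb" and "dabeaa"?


LCS of "bdcddb" and "dabeaa"
DP table:
           d    a    b    e    a    a
      0    0    0    0    0    0    0
  b   0    0    0    1    1    1    1
  d   0    1    1    1    1    1    1
  c   0    1    1    1    1    1    1
  d   0    1    1    1    1    1    1
  d   0    1    1    1    1    1    1
  b   0    1    1    2    2    2    2
LCS length = dp[6][6] = 2

2


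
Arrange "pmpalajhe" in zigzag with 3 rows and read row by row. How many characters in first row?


Zigzag "pmpalajhe" into 3 rows:
Placing characters:
  'p' => row 0
  'm' => row 1
  'p' => row 2
  'a' => row 1
  'l' => row 0
  'a' => row 1
  'j' => row 2
  'h' => row 1
  'e' => row 0
Rows:
  Row 0: "ple"
  Row 1: "maah"
  Row 2: "pj"
First row length: 3

3


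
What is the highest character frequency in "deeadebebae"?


Input: deeadebebae
Character counts:
  'a': 2
  'b': 2
  'd': 2
  'e': 5
Maximum frequency: 5

5


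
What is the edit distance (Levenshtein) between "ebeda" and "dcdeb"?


Computing edit distance: "ebeda" -> "dcdeb"
DP table:
           d    c    d    e    b
      0    1    2    3    4    5
  e   1    1    2    3    3    4
  b   2    2    2    3    4    3
  e   3    3    3    3    3    4
  d   4    3    4    3    4    4
  a   5    4    4    4    4    5
Edit distance = dp[5][5] = 5

5


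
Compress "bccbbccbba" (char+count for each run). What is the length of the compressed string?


Input: bccbbccbba
Runs:
  'b' x 1 => "b1"
  'c' x 2 => "c2"
  'b' x 2 => "b2"
  'c' x 2 => "c2"
  'b' x 2 => "b2"
  'a' x 1 => "a1"
Compressed: "b1c2b2c2b2a1"
Compressed length: 12

12


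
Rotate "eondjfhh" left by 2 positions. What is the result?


Input: "eondjfhh", rotate left by 2
First 2 characters: "eo"
Remaining characters: "ndjfhh"
Concatenate remaining + first: "ndjfhh" + "eo" = "ndjfhheo"

ndjfhheo


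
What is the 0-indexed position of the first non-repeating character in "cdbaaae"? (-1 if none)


Input: cdbaaae
Character frequencies:
  'a': 3
  'b': 1
  'c': 1
  'd': 1
  'e': 1
Scanning left to right for freq == 1:
  Position 0 ('c'): unique! => answer = 0

0


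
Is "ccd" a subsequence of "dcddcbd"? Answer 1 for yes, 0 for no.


Check if "ccd" is a subsequence of "dcddcbd"
Greedy scan:
  Position 0 ('d'): no match needed
  Position 1 ('c'): matches sub[0] = 'c'
  Position 2 ('d'): no match needed
  Position 3 ('d'): no match needed
  Position 4 ('c'): matches sub[1] = 'c'
  Position 5 ('b'): no match needed
  Position 6 ('d'): matches sub[2] = 'd'
All 3 characters matched => is a subsequence

1


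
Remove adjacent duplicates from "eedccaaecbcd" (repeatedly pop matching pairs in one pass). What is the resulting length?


Input: eedccaaecbcd
Stack-based adjacent duplicate removal:
  Read 'e': push. Stack: e
  Read 'e': matches stack top 'e' => pop. Stack: (empty)
  Read 'd': push. Stack: d
  Read 'c': push. Stack: dc
  Read 'c': matches stack top 'c' => pop. Stack: d
  Read 'a': push. Stack: da
  Read 'a': matches stack top 'a' => pop. Stack: d
  Read 'e': push. Stack: de
  Read 'c': push. Stack: dec
  Read 'b': push. Stack: decb
  Read 'c': push. Stack: decbc
  Read 'd': push. Stack: decbcd
Final stack: "decbcd" (length 6)

6


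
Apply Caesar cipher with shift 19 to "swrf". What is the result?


Caesar cipher: shift "swrf" by 19
  's' (pos 18) + 19 = pos 11 = 'l'
  'w' (pos 22) + 19 = pos 15 = 'p'
  'r' (pos 17) + 19 = pos 10 = 'k'
  'f' (pos 5) + 19 = pos 24 = 'y'
Result: lpky

lpky


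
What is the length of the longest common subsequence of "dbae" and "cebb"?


LCS of "dbae" and "cebb"
DP table:
           c    e    b    b
      0    0    0    0    0
  d   0    0    0    0    0
  b   0    0    0    1    1
  a   0    0    0    1    1
  e   0    0    1    1    1
LCS length = dp[4][4] = 1

1


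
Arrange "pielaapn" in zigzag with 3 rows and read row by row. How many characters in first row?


Zigzag "pielaapn" into 3 rows:
Placing characters:
  'p' => row 0
  'i' => row 1
  'e' => row 2
  'l' => row 1
  'a' => row 0
  'a' => row 1
  'p' => row 2
  'n' => row 1
Rows:
  Row 0: "pa"
  Row 1: "ilan"
  Row 2: "ep"
First row length: 2

2


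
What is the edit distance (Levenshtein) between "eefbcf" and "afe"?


Computing edit distance: "eefbcf" -> "afe"
DP table:
           a    f    e
      0    1    2    3
  e   1    1    2    2
  e   2    2    2    2
  f   3    3    2    3
  b   4    4    3    3
  c   5    5    4    4
  f   6    6    5    5
Edit distance = dp[6][3] = 5

5


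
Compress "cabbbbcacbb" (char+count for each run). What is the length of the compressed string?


Input: cabbbbcacbb
Runs:
  'c' x 1 => "c1"
  'a' x 1 => "a1"
  'b' x 4 => "b4"
  'c' x 1 => "c1"
  'a' x 1 => "a1"
  'c' x 1 => "c1"
  'b' x 2 => "b2"
Compressed: "c1a1b4c1a1c1b2"
Compressed length: 14

14


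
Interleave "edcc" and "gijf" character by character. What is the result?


Interleaving "edcc" and "gijf":
  Position 0: 'e' from first, 'g' from second => "eg"
  Position 1: 'd' from first, 'i' from second => "di"
  Position 2: 'c' from first, 'j' from second => "cj"
  Position 3: 'c' from first, 'f' from second => "cf"
Result: egdicjcf

egdicjcf


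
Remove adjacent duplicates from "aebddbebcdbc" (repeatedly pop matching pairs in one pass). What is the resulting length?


Input: aebddbebcdbc
Stack-based adjacent duplicate removal:
  Read 'a': push. Stack: a
  Read 'e': push. Stack: ae
  Read 'b': push. Stack: aeb
  Read 'd': push. Stack: aebd
  Read 'd': matches stack top 'd' => pop. Stack: aeb
  Read 'b': matches stack top 'b' => pop. Stack: ae
  Read 'e': matches stack top 'e' => pop. Stack: a
  Read 'b': push. Stack: ab
  Read 'c': push. Stack: abc
  Read 'd': push. Stack: abcd
  Read 'b': push. Stack: abcdb
  Read 'c': push. Stack: abcdbc
Final stack: "abcdbc" (length 6)

6


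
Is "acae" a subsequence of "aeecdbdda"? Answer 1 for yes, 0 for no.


Check if "acae" is a subsequence of "aeecdbdda"
Greedy scan:
  Position 0 ('a'): matches sub[0] = 'a'
  Position 1 ('e'): no match needed
  Position 2 ('e'): no match needed
  Position 3 ('c'): matches sub[1] = 'c'
  Position 4 ('d'): no match needed
  Position 5 ('b'): no match needed
  Position 6 ('d'): no match needed
  Position 7 ('d'): no match needed
  Position 8 ('a'): matches sub[2] = 'a'
Only matched 3/4 characters => not a subsequence

0


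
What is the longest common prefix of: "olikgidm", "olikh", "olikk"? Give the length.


Words: olikgidm, olikh, olikk
  Position 0: all 'o' => match
  Position 1: all 'l' => match
  Position 2: all 'i' => match
  Position 3: all 'k' => match
  Position 4: ('g', 'h', 'k') => mismatch, stop
LCP = "olik" (length 4)

4


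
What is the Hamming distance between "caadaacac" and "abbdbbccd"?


Comparing "caadaacac" and "abbdbbccd" position by position:
  Position 0: 'c' vs 'a' => differ
  Position 1: 'a' vs 'b' => differ
  Position 2: 'a' vs 'b' => differ
  Position 3: 'd' vs 'd' => same
  Position 4: 'a' vs 'b' => differ
  Position 5: 'a' vs 'b' => differ
  Position 6: 'c' vs 'c' => same
  Position 7: 'a' vs 'c' => differ
  Position 8: 'c' vs 'd' => differ
Total differences (Hamming distance): 7

7


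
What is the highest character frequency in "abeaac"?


Input: abeaac
Character counts:
  'a': 3
  'b': 1
  'c': 1
  'e': 1
Maximum frequency: 3

3


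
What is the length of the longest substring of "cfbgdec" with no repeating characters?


Input: "cfbgdec"
Sliding window (track last position of each char):
  Position 0 ('c'): window [0,0] length 1 -- new best
  Position 1 ('f'): window [0,1] length 2 -- new best
  Position 2 ('b'): window [0,2] length 3 -- new best
  Position 3 ('g'): window [0,3] length 4 -- new best
  Position 4 ('d'): window [0,4] length 5 -- new best
  Position 5 ('e'): window [0,5] length 6 -- new best
  Position 6 ('c'): repeat (last at 0), move window start to 1
  Position 6 ('c'): window [1,6] length 6
Longest substring with no repeats: "cfbgde" with length 6

6


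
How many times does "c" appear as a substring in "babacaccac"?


Searching for "c" in "babacaccac"
Scanning each position:
  Position 0: "b" => no
  Position 1: "a" => no
  Position 2: "b" => no
  Position 3: "a" => no
  Position 4: "c" => MATCH
  Position 5: "a" => no
  Position 6: "c" => MATCH
  Position 7: "c" => MATCH
  Position 8: "a" => no
  Position 9: "c" => MATCH
Total occurrences: 4

4


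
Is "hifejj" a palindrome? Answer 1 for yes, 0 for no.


Input: hifejj
Reversed: jjefih
  Compare pos 0 ('h') with pos 5 ('j'): MISMATCH
  Compare pos 1 ('i') with pos 4 ('j'): MISMATCH
  Compare pos 2 ('f') with pos 3 ('e'): MISMATCH
Result: not a palindrome

0


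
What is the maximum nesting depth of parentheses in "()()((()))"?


Input: "()()((()))"
Tracking depth:
  Position 0 '(': depth becomes 1
  Position 1 ')': depth becomes 0
  Position 2 '(': depth becomes 1
  Position 3 ')': depth becomes 0
  Position 4 '(': depth becomes 1
  Position 5 '(': depth becomes 2
  Position 6 '(': depth becomes 3
  Position 7 ')': depth becomes 2
  Position 8 ')': depth becomes 1
  Position 9 ')': depth becomes 0
Maximum depth reached: 3

3


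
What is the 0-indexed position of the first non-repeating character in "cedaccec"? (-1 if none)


Input: cedaccec
Character frequencies:
  'a': 1
  'c': 4
  'd': 1
  'e': 2
Scanning left to right for freq == 1:
  Position 0 ('c'): freq=4, skip
  Position 1 ('e'): freq=2, skip
  Position 2 ('d'): unique! => answer = 2

2


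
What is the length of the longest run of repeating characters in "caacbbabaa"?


Input: "caacbbabaa"
Scanning for longest run:
  Position 1 ('a'): new char, reset run to 1
  Position 2 ('a'): continues run of 'a', length=2
  Position 3 ('c'): new char, reset run to 1
  Position 4 ('b'): new char, reset run to 1
  Position 5 ('b'): continues run of 'b', length=2
  Position 6 ('a'): new char, reset run to 1
  Position 7 ('b'): new char, reset run to 1
  Position 8 ('a'): new char, reset run to 1
  Position 9 ('a'): continues run of 'a', length=2
Longest run: 'a' with length 2

2


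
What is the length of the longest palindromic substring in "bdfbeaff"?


Input: "bdfbeaff"
Checking substrings for palindromes:
  [6:8] "ff" (len 2) => palindrome
Longest palindromic substring: "ff" with length 2

2


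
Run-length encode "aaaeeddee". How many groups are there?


Input: aaaeeddee
Scanning for consecutive runs:
  Group 1: 'a' x 3 (positions 0-2)
  Group 2: 'e' x 2 (positions 3-4)
  Group 3: 'd' x 2 (positions 5-6)
  Group 4: 'e' x 2 (positions 7-8)
Total groups: 4

4


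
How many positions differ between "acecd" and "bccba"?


Comparing "acecd" and "bccba" position by position:
  Position 0: 'a' vs 'b' => DIFFER
  Position 1: 'c' vs 'c' => same
  Position 2: 'e' vs 'c' => DIFFER
  Position 3: 'c' vs 'b' => DIFFER
  Position 4: 'd' vs 'a' => DIFFER
Positions that differ: 4

4


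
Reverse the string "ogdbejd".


Input: ogdbejd
Reading characters right to left:
  Position 6: 'd'
  Position 5: 'j'
  Position 4: 'e'
  Position 3: 'b'
  Position 2: 'd'
  Position 1: 'g'
  Position 0: 'o'
Reversed: djebdgo

djebdgo


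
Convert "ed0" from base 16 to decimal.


Input: "ed0" in base 16
Positional expansion:
  Digit 'e' (value 14) x 16^2 = 3584
  Digit 'd' (value 13) x 16^1 = 208
  Digit '0' (value 0) x 16^0 = 0
Sum = 3792

3792


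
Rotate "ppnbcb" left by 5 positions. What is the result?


Input: "ppnbcb", rotate left by 5
First 5 characters: "ppnbc"
Remaining characters: "b"
Concatenate remaining + first: "b" + "ppnbc" = "bppnbc"

bppnbc


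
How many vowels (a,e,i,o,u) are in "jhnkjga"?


Input: jhnkjga
Checking each character:
  'j' at position 0: consonant
  'h' at position 1: consonant
  'n' at position 2: consonant
  'k' at position 3: consonant
  'j' at position 4: consonant
  'g' at position 5: consonant
  'a' at position 6: vowel (running total: 1)
Total vowels: 1

1


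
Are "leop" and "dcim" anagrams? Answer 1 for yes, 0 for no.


Strings: "leop", "dcim"
Sorted first:  elop
Sorted second: cdim
Differ at position 0: 'e' vs 'c' => not anagrams

0


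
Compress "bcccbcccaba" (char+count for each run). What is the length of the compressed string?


Input: bcccbcccaba
Runs:
  'b' x 1 => "b1"
  'c' x 3 => "c3"
  'b' x 1 => "b1"
  'c' x 3 => "c3"
  'a' x 1 => "a1"
  'b' x 1 => "b1"
  'a' x 1 => "a1"
Compressed: "b1c3b1c3a1b1a1"
Compressed length: 14

14


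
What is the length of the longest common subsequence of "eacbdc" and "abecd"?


LCS of "eacbdc" and "abecd"
DP table:
           a    b    e    c    d
      0    0    0    0    0    0
  e   0    0    0    1    1    1
  a   0    1    1    1    1    1
  c   0    1    1    1    2    2
  b   0    1    2    2    2    2
  d   0    1    2    2    2    3
  c   0    1    2    2    3    3
LCS length = dp[6][5] = 3

3


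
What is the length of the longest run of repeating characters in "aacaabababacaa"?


Input: "aacaabababacaa"
Scanning for longest run:
  Position 1 ('a'): continues run of 'a', length=2
  Position 2 ('c'): new char, reset run to 1
  Position 3 ('a'): new char, reset run to 1
  Position 4 ('a'): continues run of 'a', length=2
  Position 5 ('b'): new char, reset run to 1
  Position 6 ('a'): new char, reset run to 1
  Position 7 ('b'): new char, reset run to 1
  Position 8 ('a'): new char, reset run to 1
  Position 9 ('b'): new char, reset run to 1
  Position 10 ('a'): new char, reset run to 1
  Position 11 ('c'): new char, reset run to 1
  Position 12 ('a'): new char, reset run to 1
  Position 13 ('a'): continues run of 'a', length=2
Longest run: 'a' with length 2

2


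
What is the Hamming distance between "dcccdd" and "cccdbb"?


Comparing "dcccdd" and "cccdbb" position by position:
  Position 0: 'd' vs 'c' => differ
  Position 1: 'c' vs 'c' => same
  Position 2: 'c' vs 'c' => same
  Position 3: 'c' vs 'd' => differ
  Position 4: 'd' vs 'b' => differ
  Position 5: 'd' vs 'b' => differ
Total differences (Hamming distance): 4

4


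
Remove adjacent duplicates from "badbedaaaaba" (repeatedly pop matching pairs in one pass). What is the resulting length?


Input: badbedaaaaba
Stack-based adjacent duplicate removal:
  Read 'b': push. Stack: b
  Read 'a': push. Stack: ba
  Read 'd': push. Stack: bad
  Read 'b': push. Stack: badb
  Read 'e': push. Stack: badbe
  Read 'd': push. Stack: badbed
  Read 'a': push. Stack: badbeda
  Read 'a': matches stack top 'a' => pop. Stack: badbed
  Read 'a': push. Stack: badbeda
  Read 'a': matches stack top 'a' => pop. Stack: badbed
  Read 'b': push. Stack: badbedb
  Read 'a': push. Stack: badbedba
Final stack: "badbedba" (length 8)

8


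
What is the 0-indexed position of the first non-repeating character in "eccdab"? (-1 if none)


Input: eccdab
Character frequencies:
  'a': 1
  'b': 1
  'c': 2
  'd': 1
  'e': 1
Scanning left to right for freq == 1:
  Position 0 ('e'): unique! => answer = 0

0


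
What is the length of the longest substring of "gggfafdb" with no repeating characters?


Input: "gggfafdb"
Sliding window (track last position of each char):
  Position 0 ('g'): window [0,0] length 1 -- new best
  Position 1 ('g'): repeat (last at 0), move window start to 1
  Position 1 ('g'): window [1,1] length 1
  Position 2 ('g'): repeat (last at 1), move window start to 2
  Position 2 ('g'): window [2,2] length 1
  Position 3 ('f'): window [2,3] length 2 -- new best
  Position 4 ('a'): window [2,4] length 3 -- new best
  Position 5 ('f'): repeat (last at 3), move window start to 4
  Position 5 ('f'): window [4,5] length 2
  Position 6 ('d'): window [4,6] length 3
  Position 7 ('b'): window [4,7] length 4 -- new best
Longest substring with no repeats: "afdb" with length 4

4


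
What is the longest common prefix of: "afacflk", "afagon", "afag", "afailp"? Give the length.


Words: afacflk, afagon, afag, afailp
  Position 0: all 'a' => match
  Position 1: all 'f' => match
  Position 2: all 'a' => match
  Position 3: ('c', 'g', 'g', 'i') => mismatch, stop
LCP = "afa" (length 3)

3


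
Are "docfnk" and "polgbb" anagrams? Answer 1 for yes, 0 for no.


Strings: "docfnk", "polgbb"
Sorted first:  cdfkno
Sorted second: bbglop
Differ at position 0: 'c' vs 'b' => not anagrams

0


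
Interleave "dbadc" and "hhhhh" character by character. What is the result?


Interleaving "dbadc" and "hhhhh":
  Position 0: 'd' from first, 'h' from second => "dh"
  Position 1: 'b' from first, 'h' from second => "bh"
  Position 2: 'a' from first, 'h' from second => "ah"
  Position 3: 'd' from first, 'h' from second => "dh"
  Position 4: 'c' from first, 'h' from second => "ch"
Result: dhbhahdhch

dhbhahdhch


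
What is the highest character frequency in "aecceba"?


Input: aecceba
Character counts:
  'a': 2
  'b': 1
  'c': 2
  'e': 2
Maximum frequency: 2

2


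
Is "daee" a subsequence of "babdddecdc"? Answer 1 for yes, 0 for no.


Check if "daee" is a subsequence of "babdddecdc"
Greedy scan:
  Position 0 ('b'): no match needed
  Position 1 ('a'): no match needed
  Position 2 ('b'): no match needed
  Position 3 ('d'): matches sub[0] = 'd'
  Position 4 ('d'): no match needed
  Position 5 ('d'): no match needed
  Position 6 ('e'): no match needed
  Position 7 ('c'): no match needed
  Position 8 ('d'): no match needed
  Position 9 ('c'): no match needed
Only matched 1/4 characters => not a subsequence

0


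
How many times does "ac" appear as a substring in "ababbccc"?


Searching for "ac" in "ababbccc"
Scanning each position:
  Position 0: "ab" => no
  Position 1: "ba" => no
  Position 2: "ab" => no
  Position 3: "bb" => no
  Position 4: "bc" => no
  Position 5: "cc" => no
  Position 6: "cc" => no
Total occurrences: 0

0


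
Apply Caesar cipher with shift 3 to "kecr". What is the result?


Caesar cipher: shift "kecr" by 3
  'k' (pos 10) + 3 = pos 13 = 'n'
  'e' (pos 4) + 3 = pos 7 = 'h'
  'c' (pos 2) + 3 = pos 5 = 'f'
  'r' (pos 17) + 3 = pos 20 = 'u'
Result: nhfu

nhfu


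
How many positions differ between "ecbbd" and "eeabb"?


Comparing "ecbbd" and "eeabb" position by position:
  Position 0: 'e' vs 'e' => same
  Position 1: 'c' vs 'e' => DIFFER
  Position 2: 'b' vs 'a' => DIFFER
  Position 3: 'b' vs 'b' => same
  Position 4: 'd' vs 'b' => DIFFER
Positions that differ: 3

3


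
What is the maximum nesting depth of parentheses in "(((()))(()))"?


Input: "(((()))(()))"
Tracking depth:
  Position 0 '(': depth becomes 1
  Position 1 '(': depth becomes 2
  Position 2 '(': depth becomes 3
  Position 3 '(': depth becomes 4
  Position 4 ')': depth becomes 3
  Position 5 ')': depth becomes 2
  Position 6 ')': depth becomes 1
  Position 7 '(': depth becomes 2
  Position 8 '(': depth becomes 3
  Position 9 ')': depth becomes 2
  Position 10 ')': depth becomes 1
  Position 11 ')': depth becomes 0
Maximum depth reached: 4

4


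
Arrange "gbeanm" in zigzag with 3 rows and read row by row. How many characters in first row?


Zigzag "gbeanm" into 3 rows:
Placing characters:
  'g' => row 0
  'b' => row 1
  'e' => row 2
  'a' => row 1
  'n' => row 0
  'm' => row 1
Rows:
  Row 0: "gn"
  Row 1: "bam"
  Row 2: "e"
First row length: 2

2


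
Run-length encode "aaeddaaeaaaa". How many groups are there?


Input: aaeddaaeaaaa
Scanning for consecutive runs:
  Group 1: 'a' x 2 (positions 0-1)
  Group 2: 'e' x 1 (positions 2-2)
  Group 3: 'd' x 2 (positions 3-4)
  Group 4: 'a' x 2 (positions 5-6)
  Group 5: 'e' x 1 (positions 7-7)
  Group 6: 'a' x 4 (positions 8-11)
Total groups: 6

6


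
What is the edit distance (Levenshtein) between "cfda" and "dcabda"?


Computing edit distance: "cfda" -> "dcabda"
DP table:
           d    c    a    b    d    a
      0    1    2    3    4    5    6
  c   1    1    1    2    3    4    5
  f   2    2    2    2    3    4    5
  d   3    2    3    3    3    3    4
  a   4    3    3    3    4    4    3
Edit distance = dp[4][6] = 3

3


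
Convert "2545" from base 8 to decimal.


Input: "2545" in base 8
Positional expansion:
  Digit '2' (value 2) x 8^3 = 1024
  Digit '5' (value 5) x 8^2 = 320
  Digit '4' (value 4) x 8^1 = 32
  Digit '5' (value 5) x 8^0 = 5
Sum = 1381

1381


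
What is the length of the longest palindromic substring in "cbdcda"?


Input: "cbdcda"
Checking substrings for palindromes:
  [2:5] "dcd" (len 3) => palindrome
Longest palindromic substring: "dcd" with length 3

3


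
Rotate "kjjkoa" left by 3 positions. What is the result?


Input: "kjjkoa", rotate left by 3
First 3 characters: "kjj"
Remaining characters: "koa"
Concatenate remaining + first: "koa" + "kjj" = "koakjj"

koakjj


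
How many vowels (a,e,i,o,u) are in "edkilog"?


Input: edkilog
Checking each character:
  'e' at position 0: vowel (running total: 1)
  'd' at position 1: consonant
  'k' at position 2: consonant
  'i' at position 3: vowel (running total: 2)
  'l' at position 4: consonant
  'o' at position 5: vowel (running total: 3)
  'g' at position 6: consonant
Total vowels: 3

3


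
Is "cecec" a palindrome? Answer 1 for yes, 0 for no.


Input: cecec
Reversed: cecec
  Compare pos 0 ('c') with pos 4 ('c'): match
  Compare pos 1 ('e') with pos 3 ('e'): match
Result: palindrome

1


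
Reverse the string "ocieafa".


Input: ocieafa
Reading characters right to left:
  Position 6: 'a'
  Position 5: 'f'
  Position 4: 'a'
  Position 3: 'e'
  Position 2: 'i'
  Position 1: 'c'
  Position 0: 'o'
Reversed: afaeico

afaeico


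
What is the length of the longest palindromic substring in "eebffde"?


Input: "eebffde"
Checking substrings for palindromes:
  [0:2] "ee" (len 2) => palindrome
  [3:5] "ff" (len 2) => palindrome
Longest palindromic substring: "ee" with length 2

2


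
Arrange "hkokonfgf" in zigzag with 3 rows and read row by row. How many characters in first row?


Zigzag "hkokonfgf" into 3 rows:
Placing characters:
  'h' => row 0
  'k' => row 1
  'o' => row 2
  'k' => row 1
  'o' => row 0
  'n' => row 1
  'f' => row 2
  'g' => row 1
  'f' => row 0
Rows:
  Row 0: "hof"
  Row 1: "kkng"
  Row 2: "of"
First row length: 3

3


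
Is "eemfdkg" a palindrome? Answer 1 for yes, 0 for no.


Input: eemfdkg
Reversed: gkdfmee
  Compare pos 0 ('e') with pos 6 ('g'): MISMATCH
  Compare pos 1 ('e') with pos 5 ('k'): MISMATCH
  Compare pos 2 ('m') with pos 4 ('d'): MISMATCH
Result: not a palindrome

0


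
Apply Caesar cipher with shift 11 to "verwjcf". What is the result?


Caesar cipher: shift "verwjcf" by 11
  'v' (pos 21) + 11 = pos 6 = 'g'
  'e' (pos 4) + 11 = pos 15 = 'p'
  'r' (pos 17) + 11 = pos 2 = 'c'
  'w' (pos 22) + 11 = pos 7 = 'h'
  'j' (pos 9) + 11 = pos 20 = 'u'
  'c' (pos 2) + 11 = pos 13 = 'n'
  'f' (pos 5) + 11 = pos 16 = 'q'
Result: gpchunq

gpchunq


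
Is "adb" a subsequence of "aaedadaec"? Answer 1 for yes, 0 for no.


Check if "adb" is a subsequence of "aaedadaec"
Greedy scan:
  Position 0 ('a'): matches sub[0] = 'a'
  Position 1 ('a'): no match needed
  Position 2 ('e'): no match needed
  Position 3 ('d'): matches sub[1] = 'd'
  Position 4 ('a'): no match needed
  Position 5 ('d'): no match needed
  Position 6 ('a'): no match needed
  Position 7 ('e'): no match needed
  Position 8 ('c'): no match needed
Only matched 2/3 characters => not a subsequence

0


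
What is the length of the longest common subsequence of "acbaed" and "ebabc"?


LCS of "acbaed" and "ebabc"
DP table:
           e    b    a    b    c
      0    0    0    0    0    0
  a   0    0    0    1    1    1
  c   0    0    0    1    1    2
  b   0    0    1    1    2    2
  a   0    0    1    2    2    2
  e   0    1    1    2    2    2
  d   0    1    1    2    2    2
LCS length = dp[6][5] = 2

2


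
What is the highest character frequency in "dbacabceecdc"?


Input: dbacabceecdc
Character counts:
  'a': 2
  'b': 2
  'c': 4
  'd': 2
  'e': 2
Maximum frequency: 4

4


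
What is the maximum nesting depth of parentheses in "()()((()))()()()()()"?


Input: "()()((()))()()()()()"
Tracking depth:
  Position 0 '(': depth becomes 1
  Position 1 ')': depth becomes 0
  Position 2 '(': depth becomes 1
  Position 3 ')': depth becomes 0
  Position 4 '(': depth becomes 1
  Position 5 '(': depth becomes 2
  Position 6 '(': depth becomes 3
  Position 7 ')': depth becomes 2
  Position 8 ')': depth becomes 1
  Position 9 ')': depth becomes 0
  Position 10 '(': depth becomes 1
  Position 11 ')': depth becomes 0
  Position 12 '(': depth becomes 1
  Position 13 ')': depth becomes 0
  Position 14 '(': depth becomes 1
  Position 15 ')': depth becomes 0
  Position 16 '(': depth becomes 1
  Position 17 ')': depth becomes 0
  Position 18 '(': depth becomes 1
  Position 19 ')': depth becomes 0
Maximum depth reached: 3

3


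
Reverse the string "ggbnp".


Input: ggbnp
Reading characters right to left:
  Position 4: 'p'
  Position 3: 'n'
  Position 2: 'b'
  Position 1: 'g'
  Position 0: 'g'
Reversed: pnbgg

pnbgg


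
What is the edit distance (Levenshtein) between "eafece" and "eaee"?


Computing edit distance: "eafece" -> "eaee"
DP table:
           e    a    e    e
      0    1    2    3    4
  e   1    0    1    2    3
  a   2    1    0    1    2
  f   3    2    1    1    2
  e   4    3    2    1    1
  c   5    4    3    2    2
  e   6    5    4    3    2
Edit distance = dp[6][4] = 2

2


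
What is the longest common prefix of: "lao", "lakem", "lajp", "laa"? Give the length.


Words: lao, lakem, lajp, laa
  Position 0: all 'l' => match
  Position 1: all 'a' => match
  Position 2: ('o', 'k', 'j', 'a') => mismatch, stop
LCP = "la" (length 2)

2


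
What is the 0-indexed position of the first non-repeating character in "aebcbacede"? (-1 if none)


Input: aebcbacede
Character frequencies:
  'a': 2
  'b': 2
  'c': 2
  'd': 1
  'e': 3
Scanning left to right for freq == 1:
  Position 0 ('a'): freq=2, skip
  Position 1 ('e'): freq=3, skip
  Position 2 ('b'): freq=2, skip
  Position 3 ('c'): freq=2, skip
  Position 4 ('b'): freq=2, skip
  Position 5 ('a'): freq=2, skip
  Position 6 ('c'): freq=2, skip
  Position 7 ('e'): freq=3, skip
  Position 8 ('d'): unique! => answer = 8

8


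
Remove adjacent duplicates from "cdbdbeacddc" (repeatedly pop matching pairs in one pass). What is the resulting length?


Input: cdbdbeacddc
Stack-based adjacent duplicate removal:
  Read 'c': push. Stack: c
  Read 'd': push. Stack: cd
  Read 'b': push. Stack: cdb
  Read 'd': push. Stack: cdbd
  Read 'b': push. Stack: cdbdb
  Read 'e': push. Stack: cdbdbe
  Read 'a': push. Stack: cdbdbea
  Read 'c': push. Stack: cdbdbeac
  Read 'd': push. Stack: cdbdbeacd
  Read 'd': matches stack top 'd' => pop. Stack: cdbdbeac
  Read 'c': matches stack top 'c' => pop. Stack: cdbdbea
Final stack: "cdbdbea" (length 7)

7


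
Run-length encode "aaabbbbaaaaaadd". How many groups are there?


Input: aaabbbbaaaaaadd
Scanning for consecutive runs:
  Group 1: 'a' x 3 (positions 0-2)
  Group 2: 'b' x 4 (positions 3-6)
  Group 3: 'a' x 6 (positions 7-12)
  Group 4: 'd' x 2 (positions 13-14)
Total groups: 4

4


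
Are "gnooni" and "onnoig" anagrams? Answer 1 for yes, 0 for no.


Strings: "gnooni", "onnoig"
Sorted first:  ginnoo
Sorted second: ginnoo
Sorted forms match => anagrams

1


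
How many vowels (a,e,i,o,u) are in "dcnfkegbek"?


Input: dcnfkegbek
Checking each character:
  'd' at position 0: consonant
  'c' at position 1: consonant
  'n' at position 2: consonant
  'f' at position 3: consonant
  'k' at position 4: consonant
  'e' at position 5: vowel (running total: 1)
  'g' at position 6: consonant
  'b' at position 7: consonant
  'e' at position 8: vowel (running total: 2)
  'k' at position 9: consonant
Total vowels: 2

2


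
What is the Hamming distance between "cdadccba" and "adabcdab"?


Comparing "cdadccba" and "adabcdab" position by position:
  Position 0: 'c' vs 'a' => differ
  Position 1: 'd' vs 'd' => same
  Position 2: 'a' vs 'a' => same
  Position 3: 'd' vs 'b' => differ
  Position 4: 'c' vs 'c' => same
  Position 5: 'c' vs 'd' => differ
  Position 6: 'b' vs 'a' => differ
  Position 7: 'a' vs 'b' => differ
Total differences (Hamming distance): 5

5


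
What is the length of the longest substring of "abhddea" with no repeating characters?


Input: "abhddea"
Sliding window (track last position of each char):
  Position 0 ('a'): window [0,0] length 1 -- new best
  Position 1 ('b'): window [0,1] length 2 -- new best
  Position 2 ('h'): window [0,2] length 3 -- new best
  Position 3 ('d'): window [0,3] length 4 -- new best
  Position 4 ('d'): repeat (last at 3), move window start to 4
  Position 4 ('d'): window [4,4] length 1
  Position 5 ('e'): window [4,5] length 2
  Position 6 ('a'): window [4,6] length 3
Longest substring with no repeats: "abhd" with length 4

4


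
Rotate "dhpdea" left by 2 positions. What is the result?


Input: "dhpdea", rotate left by 2
First 2 characters: "dh"
Remaining characters: "pdea"
Concatenate remaining + first: "pdea" + "dh" = "pdeadh"

pdeadh


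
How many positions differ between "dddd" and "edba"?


Comparing "dddd" and "edba" position by position:
  Position 0: 'd' vs 'e' => DIFFER
  Position 1: 'd' vs 'd' => same
  Position 2: 'd' vs 'b' => DIFFER
  Position 3: 'd' vs 'a' => DIFFER
Positions that differ: 3

3


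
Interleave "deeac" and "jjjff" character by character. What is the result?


Interleaving "deeac" and "jjjff":
  Position 0: 'd' from first, 'j' from second => "dj"
  Position 1: 'e' from first, 'j' from second => "ej"
  Position 2: 'e' from first, 'j' from second => "ej"
  Position 3: 'a' from first, 'f' from second => "af"
  Position 4: 'c' from first, 'f' from second => "cf"
Result: djejejafcf

djejejafcf


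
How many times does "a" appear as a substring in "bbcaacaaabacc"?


Searching for "a" in "bbcaacaaabacc"
Scanning each position:
  Position 0: "b" => no
  Position 1: "b" => no
  Position 2: "c" => no
  Position 3: "a" => MATCH
  Position 4: "a" => MATCH
  Position 5: "c" => no
  Position 6: "a" => MATCH
  Position 7: "a" => MATCH
  Position 8: "a" => MATCH
  Position 9: "b" => no
  Position 10: "a" => MATCH
  Position 11: "c" => no
  Position 12: "c" => no
Total occurrences: 6

6


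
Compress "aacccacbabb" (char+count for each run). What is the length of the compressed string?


Input: aacccacbabb
Runs:
  'a' x 2 => "a2"
  'c' x 3 => "c3"
  'a' x 1 => "a1"
  'c' x 1 => "c1"
  'b' x 1 => "b1"
  'a' x 1 => "a1"
  'b' x 2 => "b2"
Compressed: "a2c3a1c1b1a1b2"
Compressed length: 14

14


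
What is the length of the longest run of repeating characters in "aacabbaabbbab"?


Input: "aacabbaabbbab"
Scanning for longest run:
  Position 1 ('a'): continues run of 'a', length=2
  Position 2 ('c'): new char, reset run to 1
  Position 3 ('a'): new char, reset run to 1
  Position 4 ('b'): new char, reset run to 1
  Position 5 ('b'): continues run of 'b', length=2
  Position 6 ('a'): new char, reset run to 1
  Position 7 ('a'): continues run of 'a', length=2
  Position 8 ('b'): new char, reset run to 1
  Position 9 ('b'): continues run of 'b', length=2
  Position 10 ('b'): continues run of 'b', length=3
  Position 11 ('a'): new char, reset run to 1
  Position 12 ('b'): new char, reset run to 1
Longest run: 'b' with length 3

3


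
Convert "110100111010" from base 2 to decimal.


Input: "110100111010" in base 2
Positional expansion:
  Digit '1' (value 1) x 2^11 = 2048
  Digit '1' (value 1) x 2^10 = 1024
  Digit '0' (value 0) x 2^9 = 0
  Digit '1' (value 1) x 2^8 = 256
  Digit '0' (value 0) x 2^7 = 0
  Digit '0' (value 0) x 2^6 = 0
  Digit '1' (value 1) x 2^5 = 32
  Digit '1' (value 1) x 2^4 = 16
  Digit '1' (value 1) x 2^3 = 8
  Digit '0' (value 0) x 2^2 = 0
  Digit '1' (value 1) x 2^1 = 2
  Digit '0' (value 0) x 2^0 = 0
Sum = 3386

3386


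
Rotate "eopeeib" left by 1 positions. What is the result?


Input: "eopeeib", rotate left by 1
First 1 characters: "e"
Remaining characters: "opeeib"
Concatenate remaining + first: "opeeib" + "e" = "opeeibe"

opeeibe


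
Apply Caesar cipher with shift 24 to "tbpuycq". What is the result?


Caesar cipher: shift "tbpuycq" by 24
  't' (pos 19) + 24 = pos 17 = 'r'
  'b' (pos 1) + 24 = pos 25 = 'z'
  'p' (pos 15) + 24 = pos 13 = 'n'
  'u' (pos 20) + 24 = pos 18 = 's'
  'y' (pos 24) + 24 = pos 22 = 'w'
  'c' (pos 2) + 24 = pos 0 = 'a'
  'q' (pos 16) + 24 = pos 14 = 'o'
Result: rznswao

rznswao


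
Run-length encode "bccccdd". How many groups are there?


Input: bccccdd
Scanning for consecutive runs:
  Group 1: 'b' x 1 (positions 0-0)
  Group 2: 'c' x 4 (positions 1-4)
  Group 3: 'd' x 2 (positions 5-6)
Total groups: 3

3


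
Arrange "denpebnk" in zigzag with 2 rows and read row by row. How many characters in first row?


Zigzag "denpebnk" into 2 rows:
Placing characters:
  'd' => row 0
  'e' => row 1
  'n' => row 0
  'p' => row 1
  'e' => row 0
  'b' => row 1
  'n' => row 0
  'k' => row 1
Rows:
  Row 0: "dnen"
  Row 1: "epbk"
First row length: 4

4


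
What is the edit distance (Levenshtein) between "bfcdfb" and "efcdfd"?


Computing edit distance: "bfcdfb" -> "efcdfd"
DP table:
           e    f    c    d    f    d
      0    1    2    3    4    5    6
  b   1    1    2    3    4    5    6
  f   2    2    1    2    3    4    5
  c   3    3    2    1    2    3    4
  d   4    4    3    2    1    2    3
  f   5    5    4    3    2    1    2
  b   6    6    5    4    3    2    2
Edit distance = dp[6][6] = 2

2


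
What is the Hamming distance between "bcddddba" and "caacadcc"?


Comparing "bcddddba" and "caacadcc" position by position:
  Position 0: 'b' vs 'c' => differ
  Position 1: 'c' vs 'a' => differ
  Position 2: 'd' vs 'a' => differ
  Position 3: 'd' vs 'c' => differ
  Position 4: 'd' vs 'a' => differ
  Position 5: 'd' vs 'd' => same
  Position 6: 'b' vs 'c' => differ
  Position 7: 'a' vs 'c' => differ
Total differences (Hamming distance): 7

7


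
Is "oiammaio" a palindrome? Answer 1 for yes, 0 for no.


Input: oiammaio
Reversed: oiammaio
  Compare pos 0 ('o') with pos 7 ('o'): match
  Compare pos 1 ('i') with pos 6 ('i'): match
  Compare pos 2 ('a') with pos 5 ('a'): match
  Compare pos 3 ('m') with pos 4 ('m'): match
Result: palindrome

1


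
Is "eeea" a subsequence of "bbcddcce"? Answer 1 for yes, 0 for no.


Check if "eeea" is a subsequence of "bbcddcce"
Greedy scan:
  Position 0 ('b'): no match needed
  Position 1 ('b'): no match needed
  Position 2 ('c'): no match needed
  Position 3 ('d'): no match needed
  Position 4 ('d'): no match needed
  Position 5 ('c'): no match needed
  Position 6 ('c'): no match needed
  Position 7 ('e'): matches sub[0] = 'e'
Only matched 1/4 characters => not a subsequence

0


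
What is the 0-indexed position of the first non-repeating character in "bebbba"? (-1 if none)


Input: bebbba
Character frequencies:
  'a': 1
  'b': 4
  'e': 1
Scanning left to right for freq == 1:
  Position 0 ('b'): freq=4, skip
  Position 1 ('e'): unique! => answer = 1

1


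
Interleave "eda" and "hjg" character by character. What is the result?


Interleaving "eda" and "hjg":
  Position 0: 'e' from first, 'h' from second => "eh"
  Position 1: 'd' from first, 'j' from second => "dj"
  Position 2: 'a' from first, 'g' from second => "ag"
Result: ehdjag

ehdjag


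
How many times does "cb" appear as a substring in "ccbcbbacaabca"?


Searching for "cb" in "ccbcbbacaabca"
Scanning each position:
  Position 0: "cc" => no
  Position 1: "cb" => MATCH
  Position 2: "bc" => no
  Position 3: "cb" => MATCH
  Position 4: "bb" => no
  Position 5: "ba" => no
  Position 6: "ac" => no
  Position 7: "ca" => no
  Position 8: "aa" => no
  Position 9: "ab" => no
  Position 10: "bc" => no
  Position 11: "ca" => no
Total occurrences: 2

2


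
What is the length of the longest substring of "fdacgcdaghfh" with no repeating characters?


Input: "fdacgcdaghfh"
Sliding window (track last position of each char):
  Position 0 ('f'): window [0,0] length 1 -- new best
  Position 1 ('d'): window [0,1] length 2 -- new best
  Position 2 ('a'): window [0,2] length 3 -- new best
  Position 3 ('c'): window [0,3] length 4 -- new best
  Position 4 ('g'): window [0,4] length 5 -- new best
  Position 5 ('c'): repeat (last at 3), move window start to 4
  Position 5 ('c'): window [4,5] length 2
  Position 6 ('d'): window [4,6] length 3
  Position 7 ('a'): window [4,7] length 4
  Position 8 ('g'): repeat (last at 4), move window start to 5
  Position 8 ('g'): window [5,8] length 4
  Position 9 ('h'): window [5,9] length 5
  Position 10 ('f'): window [5,10] length 6 -- new best
  Position 11 ('h'): repeat (last at 9), move window start to 10
  Position 11 ('h'): window [10,11] length 2
Longest substring with no repeats: "cdaghf" with length 6

6


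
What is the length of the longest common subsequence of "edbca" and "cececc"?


LCS of "edbca" and "cececc"
DP table:
           c    e    c    e    c    c
      0    0    0    0    0    0    0
  e   0    0    1    1    1    1    1
  d   0    0    1    1    1    1    1
  b   0    0    1    1    1    1    1
  c   0    1    1    2    2    2    2
  a   0    1    1    2    2    2    2
LCS length = dp[5][6] = 2

2


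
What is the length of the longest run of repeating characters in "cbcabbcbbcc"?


Input: "cbcabbcbbcc"
Scanning for longest run:
  Position 1 ('b'): new char, reset run to 1
  Position 2 ('c'): new char, reset run to 1
  Position 3 ('a'): new char, reset run to 1
  Position 4 ('b'): new char, reset run to 1
  Position 5 ('b'): continues run of 'b', length=2
  Position 6 ('c'): new char, reset run to 1
  Position 7 ('b'): new char, reset run to 1
  Position 8 ('b'): continues run of 'b', length=2
  Position 9 ('c'): new char, reset run to 1
  Position 10 ('c'): continues run of 'c', length=2
Longest run: 'b' with length 2

2
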